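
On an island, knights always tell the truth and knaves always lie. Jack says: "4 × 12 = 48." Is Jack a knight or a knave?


Statement: "4 × 12 = 48."
Actual: 4 × 12 = 48
Claimed: 48
Statement is TRUE → Jack tells the truth → Knight

Knight


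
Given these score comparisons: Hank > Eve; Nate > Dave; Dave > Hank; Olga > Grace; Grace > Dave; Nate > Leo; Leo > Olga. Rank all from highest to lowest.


Constraints: Hank > Eve; Nate > Dave; Dave > Hank; Olga > Grace; Grace > Dave; Nate > Leo; Leo > Olga
Method: at each step, the next-highest is the one remaining person who never appears on the smaller side of a constraint between remaining people.
  Step 1: remaining {Nate, Leo, Grace, Dave, Eve, Hank, Olga}; on the smaller side: {Leo, Grace, Dave, Eve, Hank, Olga} → Nate is next (Nate > Dave; Nate > Leo).
  Step 2: remaining {Leo, Grace, Dave, Eve, Hank, Olga}; on the smaller side: {Grace, Dave, Eve, Hank, Olga} → Leo is next (Leo > Olga).
  Step 3: remaining {Grace, Dave, Eve, Hank, Olga}; on the smaller side: {Grace, Dave, Eve, Hank} → Olga is next (Olga > Grace).
  Step 4: remaining {Grace, Dave, Eve, Hank}; on the smaller side: {Dave, Eve, Hank} → Grace is next (Grace > Dave).
  Step 5: remaining {Dave, Eve, Hank}; on the smaller side: {Eve, Hank} → Dave is next (Dave > Hank).
  Step 6: remaining {Eve, Hank}; on the smaller side: {Eve} → Hank is next (Hank > Eve).
  Step 7: only Eve remains → lowest.
Final ranking (highest to lowest):

Nate > Leo > Olga > Grace > Dave > Hank > Eve


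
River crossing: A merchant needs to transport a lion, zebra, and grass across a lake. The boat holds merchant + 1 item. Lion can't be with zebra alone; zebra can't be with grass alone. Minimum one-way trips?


1. merchant+zebra → 2. merchant ← 3. merchant+lion → 4. merchant+zebra ← 5. merchant+grass → 6. merchant ← 7. merchant+zebra →
Minimum trips = 7

7


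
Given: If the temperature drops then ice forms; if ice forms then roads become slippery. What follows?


Hypothetical syllogism: P → Q, Q → R ⊢ P → R
Premise 1: the temperature drops → ice forms
Premise 2: ice forms → roads become slippery
Chain the implications: the middle term (ice forms) links the two.
Conclusion: If the temperature drops, then roads become slippery.

If the temperature drops, then roads become slippery.


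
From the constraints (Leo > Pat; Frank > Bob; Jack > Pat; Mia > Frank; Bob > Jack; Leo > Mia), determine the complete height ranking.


Constraints: Leo > Pat; Frank > Bob; Jack > Pat; Mia > Frank; Bob > Jack; Leo > Mia
Method: at each step, the next-highest is the one remaining person who never appears on the smaller side of a constraint between remaining people.
  Step 1: remaining {Mia, Jack, Bob, Pat, Leo, Frank}; on the smaller side: {Mia, Jack, Bob, Pat, Frank} → Leo is next (Leo > Pat; Leo > Mia).
  Step 2: remaining {Mia, Jack, Bob, Pat, Frank}; on the smaller side: {Jack, Bob, Pat, Frank} → Mia is next (Mia > Frank).
  Step 3: remaining {Jack, Bob, Pat, Frank}; on the smaller side: {Jack, Bob, Pat} → Frank is next (Frank > Bob).
  Step 4: remaining {Jack, Bob, Pat}; on the smaller side: {Jack, Pat} → Bob is next (Bob > Jack).
  Step 5: remaining {Jack, Pat}; on the smaller side: {Pat} → Jack is next (Jack > Pat).
  Step 6: only Pat remains → lowest.
Final ranking (highest to lowest):

Leo > Mia > Frank > Bob > Jack > Pat


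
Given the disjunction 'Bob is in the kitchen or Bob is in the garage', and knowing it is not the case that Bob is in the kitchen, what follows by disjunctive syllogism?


Disjunctive syllogism: P ∨ Q, ¬P ⊢ Q
Disjunction: Bob is in the kitchen ∨ Bob is in the garage
We know it is not the case that Bob is in the kitchen.
By disjunctive syllogism, the other disjunct must be true.

Bob is in the garage


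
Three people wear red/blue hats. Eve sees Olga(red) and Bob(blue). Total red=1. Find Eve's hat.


Total red = 1, seen red = 1
Own red = 1 - 1 = 0
Eve's hat is blue.

blue


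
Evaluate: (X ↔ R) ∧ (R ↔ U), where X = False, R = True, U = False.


X = False, R = True, U = False
Step 1: X ↔ R is true when X and R have the same value. Result: False
Step 2: R ↔ U is true when R and U have the same value. Result: False
Step 3: False ∧ False = False

False


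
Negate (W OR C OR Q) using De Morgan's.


De Morgan's law: ¬(P ∨ Q ∨ R) ≡ ¬P ∧ ¬Q ∧ ¬R
¬(W ∨ C ∨ Q) = ¬W ∧ ¬C ∧ ¬Q

¬W ∧ ¬C ∧ ¬Q


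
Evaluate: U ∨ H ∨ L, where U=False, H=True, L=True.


U = False, H = True, L = True
Expression: U ∨ H ∨ L
Step 1: U ∨ H = False OR True = True
Step 2: (True) ∨ L = True OR True = True

True


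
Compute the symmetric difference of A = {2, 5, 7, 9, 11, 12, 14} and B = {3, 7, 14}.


A = {2, 5, 7, 9, 11, 12, 14}
B = {3, 7, 14}
Operation: symmetric difference
In A only: [2, 5, 9, 11, 12], in B only: [3]

{2, 3, 5, 9, 11, 12}


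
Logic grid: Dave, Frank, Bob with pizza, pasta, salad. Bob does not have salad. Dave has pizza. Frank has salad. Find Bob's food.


From clues:
  Dave → pizza
  Frank → salad
By elimination, Bob gets the remaining.

pasta


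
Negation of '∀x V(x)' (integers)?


Original: ∀x V(x)
Rule: ¬∀→∃, ¬∃→∀, negate predicate.
Negation: ∃x ¬V(x)

∃x ¬V(x)


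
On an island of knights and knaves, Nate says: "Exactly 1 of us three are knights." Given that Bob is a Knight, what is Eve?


Nate claims exactly 1 knights among Nate, Bob, Eve.
Given: Bob is a Knight.

Case 1: Nate is a Knight (tells truth)
  Then exactly 1 of the three are knights.
  Counting Nate, Bob: 2 knight(s) so far. Need -1 more → impossible.
Case 2: Nate is a Knave (lies)
  Then the count is NOT 1.
  If Eve = Knave, count = 1 = 1 → claim would be true, contradicts lie.
  If Eve = Knight, count = 2 ≠ 1 → lie confirmed ✓

Eve is a Knight.

Knight


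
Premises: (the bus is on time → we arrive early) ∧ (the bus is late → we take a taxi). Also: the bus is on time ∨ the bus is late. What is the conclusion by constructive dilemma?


Constructive dilemma: (P → Q) ∧ (R → S), P ∨ R ⊢ Q ∨ S
Premise 1: the bus is on time → we arrive early
Premise 2: the bus is late → we take a taxi
Premise 3: the bus is on time ∨ the bus is late
Case 1: Assuming the bus is on time, then by Premise 1, we arrive early.
Case 2: Assuming the bus is late, then by Premise 2, we take a taxi.
Since one of the bus is on time or the bus is late must hold, we get we arrive early or we take a taxi.

We arrive early or we take a taxi.


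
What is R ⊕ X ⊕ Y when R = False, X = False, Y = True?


R = False, X = False, Y = True
Step 1: R ⊕ X = False XOR False = False
Step 2: False ⊕ Y = False XOR True = True
XOR is true when an odd number of operands are true.

True


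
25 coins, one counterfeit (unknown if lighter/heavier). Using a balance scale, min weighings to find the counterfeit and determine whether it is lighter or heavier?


Let n = 25. 50 possibilities (n coins × lighter/heavier); each weighing has 3 outcomes.
Bound for k weighings: say the first weighing puts j coins on each pan. If it tips, the 2j weighed coins remain suspects (each with a known direction) and k-1 weighings give 3^(k-1) outcomes; 3^(k-1) is odd, so 2j ≤ 3^(k-1) - 1. If it balances, the n - 2j unweighed coins remain with direction unknown: 2(n - 2j) ≤ 3^(k-1) - 1 by the same parity argument. Adding, n ≤ (3^(k-1) - 1) + (3^(k-1) - 1)/2 = (3^k - 3)/2, and the classical three-group strategy achieves this (3 coins in 2 weighings, 12 in 3, 39 in 4, 120 in 5).
So we need the smallest k with (3^k - 3)/2 ≥ 25.
k = 3: (3^3 - 3)/2 = 12 < 25 ✗
k = 4: (3^4 - 3)/2 = 39 ≥ 25 ✓

4


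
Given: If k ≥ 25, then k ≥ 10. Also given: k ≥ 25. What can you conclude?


Modus ponens: P → Q, P ⊢ Q
P: k ≥ 25
Q: k ≥ 10
We have P → Q and P is true.
By modus ponens, Q must be true.

k ≥ 10


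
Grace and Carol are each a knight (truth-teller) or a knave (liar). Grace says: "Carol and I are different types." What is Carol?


Grace says: "Carol and I are different types."
Case 1: Grace is a Knight (truth-teller)
  Statement is true → they ARE different → Carol is a Knave
Case 2: Grace is a Knave (liar)
  Statement is false → they are NOT different → Carol is a Knave
In both cases, Carol is a Knave.

Knave


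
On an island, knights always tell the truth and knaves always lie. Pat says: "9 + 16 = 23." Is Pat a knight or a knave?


Statement: "9 + 16 = 23."
Actual: 9 + 16 = 25
Claimed: 23
Statement is FALSE → Pat lies → Knave

Knave


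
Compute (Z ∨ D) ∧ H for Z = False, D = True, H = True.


Z = False, D = True, H = True
Step 1: Z ∨ D = False OR True = True
Step 2: True ∧ H = True AND True = True
OR is true when at least one operand is true; AND requires both.

True


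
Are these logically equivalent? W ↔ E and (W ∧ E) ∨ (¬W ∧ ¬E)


Expression 1: W ↔ E
Expression 2: (W ∧ E) ∨ (¬W ∧ ¬E)
Truth table (W E | Expr1 Expr2):
  T T |   T     T
  T F |   F     F
  F T |   F     F
  F F |   T     T
All 4 rows agree, so the expressions are logically equivalent.

Yes


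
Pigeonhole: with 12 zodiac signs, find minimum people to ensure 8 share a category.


Pigeonhole: to guarantee k in one of n categories, need (k-1)×n + 1.
k = 8, n = 12
Minimum = (8-1) × 12 + 1 = 7 × 12 + 1

85


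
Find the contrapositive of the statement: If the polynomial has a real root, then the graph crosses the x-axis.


Original: If the polynomial has a real root, then the graph crosses the x-axis
Contrapositive: If ¬Q, then ¬P
Negate Q: not (the graph crosses the x-axis)
Negate P: not (the polynomial has a real root)

If not (the graph crosses the x-axis), then not (the polynomial has a real root).


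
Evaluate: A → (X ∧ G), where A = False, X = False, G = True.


A = False, X = False, G = True
Step 1: X ∧ G = False AND True = False
Step 2: A → (False): false only when A=True and consequent=False.
Result: True

True


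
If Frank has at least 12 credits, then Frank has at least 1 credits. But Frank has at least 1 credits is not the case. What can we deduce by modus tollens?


Modus tollens: P → Q, ¬Q ⊢ ¬P
P: Frank has at least 12 credits
Q: Frank has at least 1 credits
We have P → Q and Q is false.
By modus tollens, P must be false.

It is not the case that Frank has at least 12 credits


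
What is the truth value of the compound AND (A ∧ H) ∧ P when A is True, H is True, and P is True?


A = True, H = True, P = True
Step 1: A ∧ H = True AND True = True
Step 2: True ∧ P = True AND True = True
AND is true only when ALL operands are true.

True


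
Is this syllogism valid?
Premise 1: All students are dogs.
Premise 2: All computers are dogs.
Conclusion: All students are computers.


Premise 1: All students are dogs.
Premise 2: All computers are dogs.
Conclusion: All students are computers.
Fallacy: undistributed middle. dogs is predicate in both.
Counterexample: students and computers could be disjoint subsets of dogs.

Invalid


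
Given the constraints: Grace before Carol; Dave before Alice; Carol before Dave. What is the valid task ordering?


Constraints: Grace before Carol; Dave before Alice; Carol before Dave
Method: repeatedly schedule the remaining task that has no remaining task required before it.
  Step 1: remaining {Dave, Grace, Alice, Carol}; every task except Grace still has a predecessor pending → schedule Grace.
  Step 2: remaining {Dave, Alice, Carol}; every task except Carol still has a predecessor pending → schedule Carol.
  Step 3: remaining {Dave, Alice}; every task except Dave still has a predecessor pending → schedule Dave.
  Step 4: only Alice remains → schedule Alice.
Resulting order:

Grace → Carol → Dave → Alice


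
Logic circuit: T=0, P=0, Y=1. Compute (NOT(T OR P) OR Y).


T OR P = 0
NOT(0) = 1
1 OR 1 = 1

1


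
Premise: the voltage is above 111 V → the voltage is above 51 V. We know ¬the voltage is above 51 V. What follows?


Modus tollens: P → Q, ¬Q ⊢ ¬P
P: the voltage is above 111 V
Q: the voltage is above 51 V
We have P → Q and Q is false.
By modus tollens, P must be false.

It is not the case that the voltage is above 111 V


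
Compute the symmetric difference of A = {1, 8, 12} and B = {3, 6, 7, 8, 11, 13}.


A = {1, 8, 12}
B = {3, 6, 7, 8, 11, 13}
Operation: symmetric difference
In A only: [1, 12], in B only: [3, 6, 7, 11, 13]

{1, 3, 6, 7, 11, 12, 13}


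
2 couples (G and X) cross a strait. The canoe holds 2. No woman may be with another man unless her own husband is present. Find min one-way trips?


Label couples G and X.
1. WG+WX → (far: WG,WX; near: HG,HX)
2. WG ←   (far: WX; near: HG,HX,WG)
3. HG+HX → (far: HG,HX,WX; near: WG)
4. HG ←   (far: HX,WX; near: HG,WG)  — HG returns, since WG is alone on near bank
5. HG+WG → (far: all four; near: empty)
Every state respects the constraint.
Minimum trips = 5

5


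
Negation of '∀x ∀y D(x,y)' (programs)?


Original: ∀x ∀y D(x,y)
Rule: ¬∀→∃, ¬∃→∀, negate predicate.
Negation: ∃x ∃y ¬D(x,y)

∃x ∃y ¬D(x,y)


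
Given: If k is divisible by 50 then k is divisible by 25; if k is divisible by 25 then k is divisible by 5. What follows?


Hypothetical syllogism: P → Q, Q → R ⊢ P → R
Premise 1: k is divisible by 50 → k is divisible by 25
Premise 2: k is divisible by 25 → k is divisible by 5
Chain the implications: the middle term (k is divisible by 25) links the two.
Conclusion: If k is divisible by 50, then k is divisible by 5.

If k is divisible by 50, then k is divisible by 5.


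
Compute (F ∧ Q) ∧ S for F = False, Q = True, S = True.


F = False, Q = True, S = True
Step 1: F ∧ Q = False AND True = False
Step 2: False ∧ S = False AND True = False
AND is true only when ALL operands are true.

False


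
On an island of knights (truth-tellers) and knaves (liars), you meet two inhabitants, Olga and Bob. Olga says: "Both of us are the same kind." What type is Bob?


Olga says: "Both of us are the same kind."
Case 1: Olga is a Knight (truth-teller)
  Statement is true → they ARE the same → Bob is also a Knight
Case 2: Olga is a Knave (liar)
  Statement is false → they are NOT the same → Bob is a Knight
In both cases, Bob is a Knight.

Knight


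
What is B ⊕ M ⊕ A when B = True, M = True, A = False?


B = True, M = True, A = False
Step 1: B ⊕ M = True XOR True = False
Step 2: False ⊕ A = False XOR False = False
XOR is true when an odd number of operands are true.

False


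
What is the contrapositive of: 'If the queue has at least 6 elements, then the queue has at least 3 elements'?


Original: If the queue has at least 6 elements, then the queue has at least 3 elements
Contrapositive: If ¬Q, then ¬P
Negate Q: not (the queue has at least 3 elements)
Negate P: not (the queue has at least 6 elements)

If not (the queue has at least 3 elements), then not (the queue has at least 6 elements).


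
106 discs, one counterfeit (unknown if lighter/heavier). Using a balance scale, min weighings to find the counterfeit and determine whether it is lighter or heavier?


Let n = 106. 212 possibilities (n discs × lighter/heavier); each weighing has 3 outcomes.
Bound for k weighings: say the first weighing puts j discs on each pan. If it tips, the 2j weighed discs remain suspects (each with a known direction) and k-1 weighings give 3^(k-1) outcomes; 3^(k-1) is odd, so 2j ≤ 3^(k-1) - 1. If it balances, the n - 2j unweighed discs remain with direction unknown: 2(n - 2j) ≤ 3^(k-1) - 1 by the same parity argument. Adding, n ≤ (3^(k-1) - 1) + (3^(k-1) - 1)/2 = (3^k - 3)/2, and the classical three-group strategy achieves this (3 discs in 2 weighings, 12 in 3, 39 in 4, 120 in 5).
So we need the smallest k with (3^k - 3)/2 ≥ 106.
k = 4: (3^4 - 3)/2 = 39 < 106 ✗
k = 5: (3^5 - 3)/2 = 120 ≥ 106 ✓

5


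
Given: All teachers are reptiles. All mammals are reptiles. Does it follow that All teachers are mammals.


Premise 1: All teachers are reptiles.
Premise 2: All mammals are reptiles.
Conclusion: All teachers are mammals.
Fallacy: undistributed middle. reptiles is predicate in both.
Counterexample: teachers and mammals could be disjoint subsets of reptiles.

Invalid


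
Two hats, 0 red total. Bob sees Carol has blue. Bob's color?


Total red = 0, Carol = blue
Red accounted for: 0
Remaining for Bob: 0
Bob's hat is blue.

blue


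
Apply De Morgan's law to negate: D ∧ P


De Morgan's law: ¬(P ∧ Q) ≡ ¬P ∨ ¬Q
¬(D ∧ P) = ¬D ∨ ¬P

¬D ∨ ¬P


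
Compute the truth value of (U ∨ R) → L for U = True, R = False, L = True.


U = True, R = False, L = True
Step 1: U ∨ R = True OR False = True
Step 2: (True) → L: false only when antecedent=True and L=False.
Result: True

True


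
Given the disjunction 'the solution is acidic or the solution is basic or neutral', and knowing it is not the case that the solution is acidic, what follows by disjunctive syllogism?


Disjunctive syllogism: P ∨ Q, ¬P ⊢ Q
Disjunction: the solution is acidic ∨ the solution is basic or neutral
We know it is not the case that the solution is acidic.
By disjunctive syllogism, the other disjunct must be true.

The solution is basic or neutral


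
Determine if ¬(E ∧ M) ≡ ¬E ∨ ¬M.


Expression 1: ¬(E ∧ M)
Expression 2: ¬E ∨ ¬M
Truth table (E M | Expr1 Expr2):
  T T |   F     F
  T F |   T     T
  F T |   T     T
  F F |   T     T
All 4 rows agree, so the expressions are logically equivalent.

Yes


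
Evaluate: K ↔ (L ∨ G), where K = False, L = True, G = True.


K = False, L = True, G = True
Step 1: L ∨ G = True OR True = True
Step 2: K ↔ (True): true when both sides have same truth value.
Result: False ↔ True = False

False


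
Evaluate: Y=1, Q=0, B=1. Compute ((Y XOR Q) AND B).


Y XOR Q = 1^0 = 1
1 AND 1 = 1

1


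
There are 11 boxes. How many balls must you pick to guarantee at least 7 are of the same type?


Pigeonhole: to guarantee k in one of n categories, need (k-1)×n + 1.
k = 7, n = 11
Minimum = (7-1) × 11 + 1 = 6 × 11 + 1

67


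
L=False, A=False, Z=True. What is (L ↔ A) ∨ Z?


L = False, A = False, Z = True
Expression: (L ↔ A) ∨ Z
Step 1: L ↔ A = (False iff False) (true when values match) = True
Step 2: (True) ∨ Z = True OR True = True

True


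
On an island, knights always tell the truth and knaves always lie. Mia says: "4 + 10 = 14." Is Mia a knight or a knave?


Statement: "4 + 10 = 14."
Actual: 4 + 10 = 14
Claimed: 14
Statement is TRUE → Mia tells the truth → Knight

Knight


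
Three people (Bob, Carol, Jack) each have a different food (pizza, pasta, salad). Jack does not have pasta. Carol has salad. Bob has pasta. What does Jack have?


From clues:
  Carol → salad
  Bob → pasta
By elimination, Jack gets the remaining.

pizza


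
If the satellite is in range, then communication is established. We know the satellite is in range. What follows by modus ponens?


Modus ponens: P → Q, P ⊢ Q
P: the satellite is in range
Q: communication is established
We have P → Q and P is true.
By modus ponens, Q must be true.

Communication is established


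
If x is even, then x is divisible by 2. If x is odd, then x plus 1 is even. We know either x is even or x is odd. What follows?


Constructive dilemma: (P → Q) ∧ (R → S), P ∨ R ⊢ Q ∨ S
Premise 1: x is even → x is divisible by 2
Premise 2: x is odd → x plus 1 is even
Premise 3: x is even ∨ x is odd
Case 1: Assuming x is even, then by Premise 1, x is divisible by 2.
Case 2: Assuming x is odd, then by Premise 2, x plus 1 is even.
Since one of x is even or x is odd must hold, we get x is divisible by 2 or x plus 1 is even.

x is divisible by 2 or x plus 1 is even.


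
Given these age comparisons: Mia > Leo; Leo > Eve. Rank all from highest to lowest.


Constraints: Mia > Leo; Leo > Eve
Method: at each step, the next-highest is the one remaining person who never appears on the smaller side of a constraint between remaining people.
  Step 1: remaining {Eve, Mia, Leo}; on the smaller side: {Eve, Leo} → Mia is next (Mia > Leo).
  Step 2: remaining {Eve, Leo}; on the smaller side: {Eve} → Leo is next (Leo > Eve).
  Step 3: only Eve remains → lowest.
Final ranking (highest to lowest):

Mia > Leo > Eve


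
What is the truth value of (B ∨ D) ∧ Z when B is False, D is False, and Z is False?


B = False, D = False, Z = False
Step 1: B ∨ D = False OR False = False
Step 2: False ∧ Z = False AND False = False
OR is true when at least one operand is true; AND requires both.

False


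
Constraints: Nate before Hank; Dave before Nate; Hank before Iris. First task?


Constraints: Nate before Hank; Dave before Nate; Hank before Iris
The first task can have nothing scheduled before it, so it must never appear on the right of a 'before'.
Tasks appearing after some 'before': Hank, Nate, Iris.
The only task not in that list is Dave → it is first.

Dave


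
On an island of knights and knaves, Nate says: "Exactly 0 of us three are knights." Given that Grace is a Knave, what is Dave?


Nate claims exactly 0 knights among Nate, Grace, Dave.
Given: Grace is a Knave.

Case 1: Nate is a Knight (tells truth)
  Then exactly 0 of the three are knights.
  Counting Nate, Grace: 1 knight(s) so far. Need -1 more → impossible.
Case 2: Nate is a Knave (lies)
  Then the count is NOT 0.
  If Dave = Knave, count = 0 = 0 → claim would be true, contradicts lie.
  If Dave = Knight, count = 1 ≠ 0 → lie confirmed ✓

Dave is a Knight.

Knight


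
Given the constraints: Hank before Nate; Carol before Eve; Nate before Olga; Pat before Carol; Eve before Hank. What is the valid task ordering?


Constraints: Hank before Nate; Carol before Eve; Nate before Olga; Pat before Carol; Eve before Hank
Method: repeatedly schedule the remaining task that has no remaining task required before it.
  Step 1: remaining {Pat, Hank, Nate, Eve, Carol, Olga}; every task except Pat still has a predecessor pending → schedule Pat.
  Step 2: remaining {Hank, Nate, Eve, Carol, Olga}; every task except Carol still has a predecessor pending → schedule Carol.
  Step 3: remaining {Hank, Nate, Eve, Olga}; every task except Eve still has a predecessor pending → schedule Eve.
  Step 4: remaining {Hank, Nate, Olga}; every task except Hank still has a predecessor pending → schedule Hank.
  Step 5: remaining {Nate, Olga}; every task except Nate still has a predecessor pending → schedule Nate.
  Step 6: only Olga remains → schedule Olga.
Resulting order:

Pat → Carol → Eve → Hank → Nate → Olga


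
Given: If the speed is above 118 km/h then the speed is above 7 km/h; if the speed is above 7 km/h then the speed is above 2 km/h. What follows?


Hypothetical syllogism: P → Q, Q → R ⊢ P → R
Premise 1: the speed is above 118 km/h → the speed is above 7 km/h
Premise 2: the speed is above 7 km/h → the speed is above 2 km/h
Chain the implications: the middle term (the speed is above 7 km/h) links the two.
Conclusion: If the speed is above 118 km/h, then the speed is above 2 km/h.

If the speed is above 118 km/h, then the speed is above 2 km/h.


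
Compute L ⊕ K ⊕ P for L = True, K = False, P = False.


L = True, K = False, P = False
Step 1: L ⊕ K = True XOR False = True
Step 2: True ⊕ P = True XOR False = True
XOR is true when an odd number of operands are true.

True


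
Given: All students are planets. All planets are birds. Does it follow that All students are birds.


Premise 1: All students are planets.
Premise 2: All planets are birds.
Conclusion: All students are birds.
Barbara syllogism (AAA-1): All A are B, All B are C → All A are C.
Middle term (planets) distributed in premise 2.

Valid


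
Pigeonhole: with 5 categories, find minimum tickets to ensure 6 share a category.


Pigeonhole: to guarantee k in one of n categories, need (k-1)×n + 1.
k = 6, n = 5
Minimum = (6-1) × 5 + 1 = 5 × 5 + 1

26


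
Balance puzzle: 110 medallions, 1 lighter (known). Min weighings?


Each weighing has 3 outcomes (left heavy / balance / right heavy), so k weighings distinguish at most 3^k cases; splitting into three near-equal groups achieves this.
Need 3^k ≥ 110: 3^4 = 81 < 110 ≤ 3^5 = 243
k = ⌈log₃(110)⌉ = 5

5


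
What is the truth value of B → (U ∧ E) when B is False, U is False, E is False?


B = False, U = False, E = False
Step 1: U ∧ E = False AND False = False
Step 2: B → (False): false only when B=True and consequent=False.
Result: True

True


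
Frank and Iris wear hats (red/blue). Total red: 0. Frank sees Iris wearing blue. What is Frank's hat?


Total red = 0, Iris = blue
Red accounted for: 0
Remaining for Frank: 0
Frank's hat is blue.

blue


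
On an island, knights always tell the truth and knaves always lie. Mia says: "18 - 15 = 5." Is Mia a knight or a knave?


Statement: "18 - 15 = 5."
Actual: 18 - 15 = 3
Claimed: 5
Statement is FALSE → Mia lies → Knave

Knave


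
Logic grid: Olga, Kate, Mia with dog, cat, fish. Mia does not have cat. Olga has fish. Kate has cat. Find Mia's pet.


From clues:
  Olga → fish
  Kate → cat
By elimination, Mia gets the remaining.

dog


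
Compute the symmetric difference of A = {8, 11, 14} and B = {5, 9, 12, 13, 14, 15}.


A = {8, 11, 14}
B = {5, 9, 12, 13, 14, 15}
Operation: symmetric difference
In A only: [8, 11], in B only: [5, 9, 12, 13, 15]

{5, 8, 9, 11, 12, 13, 15}


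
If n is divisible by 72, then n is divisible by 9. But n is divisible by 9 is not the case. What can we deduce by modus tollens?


Modus tollens: P → Q, ¬Q ⊢ ¬P
P: n is divisible by 72
Q: n is divisible by 9
We have P → Q and Q is false.
By modus tollens, P must be false.

It is not the case that n is divisible by 72


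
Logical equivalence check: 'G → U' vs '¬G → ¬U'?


Expression 1: G → U
Expression 2: ¬G → ¬U
Truth table (G U | Expr1 Expr2):
  T T |   T     T
  T F |   F     T   ← differ
  F T |   T     F   ← differ
  F F |   T     T
Counterexample: G=T, U=F gives Expr1 = F but Expr2 = T, so the expressions are NOT logically equivalent.

No


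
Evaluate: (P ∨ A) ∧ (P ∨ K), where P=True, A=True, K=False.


P = True, A = True, K = False
Expression: (P ∨ A) ∧ (P ∨ K)
Step 1: P ∨ A = True OR True = True
Step 2: P ∨ K = True OR False = True
Step 3: (True) ∧ (True) = True AND True = True

True


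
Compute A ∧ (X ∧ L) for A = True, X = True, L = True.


A = True, X = True, L = True
Step 1: X ∧ L = True AND True = True
Step 2: A ∧ True = True AND True = True
AND is true only when ALL operands are true.

True


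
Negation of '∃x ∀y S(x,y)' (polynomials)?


Original: ∃x ∀y S(x,y)
Rule: ¬∀→∃, ¬∃→∀, negate predicate.
Negation: ∀x ∃y ¬S(x,y)

∀x ∃y ¬S(x,y)


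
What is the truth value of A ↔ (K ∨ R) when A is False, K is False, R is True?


A = False, K = False, R = True
Step 1: K ∨ R = False OR True = True
Step 2: A ↔ (True): true when both sides have same truth value.
Result: False ↔ True = False

False


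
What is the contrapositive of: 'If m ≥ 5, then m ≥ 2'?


Original: If m ≥ 5, then m ≥ 2
Contrapositive: If ¬Q, then ¬P
Negate Q: not (m ≥ 2)
Negate P: not (m ≥ 5)

If not (m ≥ 2), then not (m ≥ 5).


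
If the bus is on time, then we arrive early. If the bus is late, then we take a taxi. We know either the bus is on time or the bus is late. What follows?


Constructive dilemma: (P → Q) ∧ (R → S), P ∨ R ⊢ Q ∨ S
Premise 1: the bus is on time → we arrive early
Premise 2: the bus is late → we take a taxi
Premise 3: the bus is on time ∨ the bus is late
Case 1: Assuming the bus is on time, then by Premise 1, we arrive early.
Case 2: Assuming the bus is late, then by Premise 2, we take a taxi.
Since one of the bus is on time or the bus is late must hold, we get we arrive early or we take a taxi.

We arrive early or we take a taxi.


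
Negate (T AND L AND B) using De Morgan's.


De Morgan's law: ¬(P ∧ Q ∧ R) ≡ ¬P ∨ ¬Q ∨ ¬R
¬(T ∧ L ∧ B) = ¬T ∨ ¬L ∨ ¬B

¬T ∨ ¬L ∨ ¬B


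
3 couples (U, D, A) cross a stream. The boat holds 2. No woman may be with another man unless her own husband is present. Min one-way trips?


Label couples U, D, A (H = husband, W = wife).
Counting alone: 6 people, the boat carries 2 and someone must bring it back, so each round trip nets at most +1 on the far side until the last crossing → at least 9 trips. The jealousy constraint makes 9 impossible; the shortest valid schedule has 11:
1. WU+WD →  (far: WU,WD; near: HU,HD,HA,WA)
2. WU ←       (far: WD; near: HU,HD,HA,WU,WA)
3. WU+WA →  (far: WU,WD,WA; near: HU,HD,HA)
4. WU ←       (far: WD,WA; near: HU,HD,HA,WU)
5. HD+HA →  (far: HD,WD,HA,WA; near: HU,WU)
6. HD+WD ←  (far: HA,WA; near: HU,WU,HD,WD)
7. HU+HD →  (far: HU,HD,HA,WA; near: WU,WD)
8. WA ←       (far: HU,HD,HA; near: WU,WD,WA)
9. WU+WD →  (far: HU,WU,HD,WD,HA; near: WA)
10. HA ←      (far: HU,WU,HD,WD; near: HA,WA)
11. HA+WA → (far: all six; near: empty)
In every state each wife is either with her husband or with no other man.
Minimum trips = 11

11


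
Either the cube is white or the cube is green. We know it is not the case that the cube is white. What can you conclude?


Disjunctive syllogism: P ∨ Q, ¬P ⊢ Q
Disjunction: the cube is white ∨ the cube is green
We know it is not the case that the cube is white.
By disjunctive syllogism, the other disjunct must be true.

The cube is green


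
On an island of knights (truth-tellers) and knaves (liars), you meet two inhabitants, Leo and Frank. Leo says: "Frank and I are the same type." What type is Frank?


Leo says: "Frank and I are the same type."
Case 1: Leo is a Knight (truth-teller)
  Statement is true → they ARE the same → Frank is also a Knight
Case 2: Leo is a Knave (liar)
  Statement is false → they are NOT the same → Frank is a Knight
In both cases, Frank is a Knight.

Knight


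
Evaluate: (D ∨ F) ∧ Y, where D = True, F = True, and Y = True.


D = True, F = True, Y = True
Step 1: D ∨ F = True OR True = True
Step 2: True ∧ Y = True AND True = True
OR is true when at least one operand is true; AND requires both.

True


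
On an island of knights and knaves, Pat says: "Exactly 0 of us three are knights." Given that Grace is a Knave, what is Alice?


Pat claims exactly 0 knights among Pat, Grace, Alice.
Given: Grace is a Knave.

Case 1: Pat is a Knight (tells truth)
  Then exactly 0 of the three are knights.
  Counting Pat, Grace: 1 knight(s) so far. Need -1 more → impossible.
Case 2: Pat is a Knave (lies)
  Then the count is NOT 0.
  If Alice = Knave, count = 0 = 0 → claim would be true, contradicts lie.
  If Alice = Knight, count = 1 ≠ 0 → lie confirmed ✓

Alice is a Knight.

Knight


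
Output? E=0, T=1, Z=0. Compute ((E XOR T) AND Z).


E XOR T = 0^1 = 1
1 AND 0 = 0

0


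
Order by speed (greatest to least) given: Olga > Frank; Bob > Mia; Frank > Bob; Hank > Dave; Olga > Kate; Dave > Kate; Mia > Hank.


Constraints: Olga > Frank; Bob > Mia; Frank > Bob; Hank > Dave; Olga > Kate; Dave > Kate; Mia > Hank
Method: at each step, the next-highest is the one remaining person who never appears on the smaller side of a constraint between remaining people.
  Step 1: remaining {Kate, Bob, Mia, Olga, Hank, Dave, Frank}; on the smaller side: {Kate, Bob, Mia, Hank, Dave, Frank} → Olga is next (Olga > Frank; Olga > Kate).
  Step 2: remaining {Kate, Bob, Mia, Hank, Dave, Frank}; on the smaller side: {Kate, Bob, Mia, Hank, Dave} → Frank is next (Frank > Bob).
  Step 3: remaining {Kate, Bob, Mia, Hank, Dave}; on the smaller side: {Kate, Mia, Hank, Dave} → Bob is next (Bob > Mia).
  Step 4: remaining {Kate, Mia, Hank, Dave}; on the smaller side: {Kate, Hank, Dave} → Mia is next (Mia > Hank).
  Step 5: remaining {Kate, Hank, Dave}; on the smaller side: {Kate, Dave} → Hank is next (Hank > Dave).
  Step 6: remaining {Kate, Dave}; on the smaller side: {Kate} → Dave is next (Dave > Kate).
  Step 7: only Kate remains → lowest.
Final ranking (highest to lowest):

Olga > Frank > Bob > Mia > Hank > Dave > Kate


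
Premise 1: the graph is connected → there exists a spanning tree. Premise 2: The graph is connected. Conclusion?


Modus ponens: P → Q, P ⊢ Q
P: the graph is connected
Q: there exists a spanning tree
We have P → Q and P is true.
By modus ponens, Q must be true.

There exists a spanning tree


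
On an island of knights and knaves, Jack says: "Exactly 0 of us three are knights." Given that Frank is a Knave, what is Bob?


Jack claims exactly 0 knights among Jack, Frank, Bob.
Given: Frank is a Knave.

Case 1: Jack is a Knight (tells truth)
  Then exactly 0 of the three are knights.
  Counting Jack, Frank: 1 knight(s) so far. Need -1 more → impossible.
Case 2: Jack is a Knave (lies)
  Then the count is NOT 0.
  If Bob = Knave, count = 0 = 0 → claim would be true, contradicts lie.
  If Bob = Knight, count = 1 ≠ 0 → lie confirmed ✓

Bob is a Knight.

Knight


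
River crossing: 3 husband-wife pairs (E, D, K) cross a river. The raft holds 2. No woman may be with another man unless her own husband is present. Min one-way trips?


Label couples E, D, K (H = husband, W = wife).
Counting alone: 6 people, the raft carries 2 and someone must bring it back, so each round trip nets at most +1 on the far side until the last crossing → at least 9 trips. The jealousy constraint makes 9 impossible; the shortest valid schedule has 11:
1. WE+WD →  (far: WE,WD; near: HE,HD,HK,WK)
2. WE ←       (far: WD; near: HE,HD,HK,WE,WK)
3. WE+WK →  (far: WE,WD,WK; near: HE,HD,HK)
4. WE ←       (far: WD,WK; near: HE,HD,HK,WE)
5. HD+HK →  (far: HD,WD,HK,WK; near: HE,WE)
6. HD+WD ←  (far: HK,WK; near: HE,WE,HD,WD)
7. HE+HD →  (far: HE,HD,HK,WK; near: WE,WD)
8. WK ←       (far: HE,HD,HK; near: WE,WD,WK)
9. WE+WD →  (far: HE,WE,HD,WD,HK; near: WK)
10. HK ←      (far: HE,WE,HD,WD; near: HK,WK)
11. HK+WK → (far: all six; near: empty)
In every state each wife is either with her husband or with no other man.
Minimum trips = 11

11


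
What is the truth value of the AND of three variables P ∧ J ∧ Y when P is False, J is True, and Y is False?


P = False, J = True, Y = False
Step 1: P ∧ J = False AND True = False
Step 2: (False) ∧ Y = (False) AND False = False
AND is true only when ALL operands are true.

False


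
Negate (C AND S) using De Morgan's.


De Morgan's law: ¬(P ∧ Q) ≡ ¬P ∨ ¬Q
¬(C ∧ S) = ¬C ∨ ¬S

¬C ∨ ¬S


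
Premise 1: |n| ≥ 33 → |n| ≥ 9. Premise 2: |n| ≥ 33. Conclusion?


Modus ponens: P → Q, P ⊢ Q
P: |n| ≥ 33
Q: |n| ≥ 9
We have P → Q and P is true.
By modus ponens, Q must be true.

|n| ≥ 9


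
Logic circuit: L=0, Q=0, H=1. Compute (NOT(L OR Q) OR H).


L OR Q = 0
NOT(0) = 1
1 OR 1 = 1

1


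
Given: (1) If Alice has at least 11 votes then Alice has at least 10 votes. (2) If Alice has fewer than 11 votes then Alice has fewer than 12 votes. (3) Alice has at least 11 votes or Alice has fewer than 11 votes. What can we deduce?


Constructive dilemma: (P → Q) ∧ (R → S), P ∨ R ⊢ Q ∨ S
Premise 1: Alice has at least 11 votes → Alice has at least 10 votes
Premise 2: Alice has fewer than 11 votes → Alice has fewer than 12 votes
Premise 3: Alice has at least 11 votes ∨ Alice has fewer than 11 votes
Case 1: Assuming Alice has at least 11 votes, then by Premise 1, Alice has at least 10 votes.
Case 2: Assuming Alice has fewer than 11 votes, then by Premise 2, Alice has fewer than 12 votes.
Since one of Alice has at least 11 votes or Alice has fewer than 11 votes must hold, we get Alice has at least 10 votes or Alice has fewer than 12 votes.

Alice has at least 10 votes or Alice has fewer than 12 votes.


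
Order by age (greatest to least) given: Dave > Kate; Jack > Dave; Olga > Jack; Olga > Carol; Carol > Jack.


Constraints: Dave > Kate; Jack > Dave; Olga > Jack; Olga > Carol; Carol > Jack
Method: at each step, the next-highest is the one remaining person who never appears on the smaller side of a constraint between remaining people.
  Step 1: remaining {Jack, Olga, Kate, Carol, Dave}; on the smaller side: {Jack, Kate, Carol, Dave} → Olga is next (Olga > Jack; Olga > Carol).
  Step 2: remaining {Jack, Kate, Carol, Dave}; on the smaller side: {Jack, Kate, Dave} → Carol is next (Carol > Jack).
  Step 3: remaining {Jack, Kate, Dave}; on the smaller side: {Kate, Dave} → Jack is next (Jack > Dave).
  Step 4: remaining {Kate, Dave}; on the smaller side: {Kate} → Dave is next (Dave > Kate).
  Step 5: only Kate remains → lowest.
Final ranking (highest to lowest):

Olga > Carol > Jack > Dave > Kate


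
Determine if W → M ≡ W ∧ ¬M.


Expression 1: W → M
Expression 2: W ∧ ¬M
Truth table (W M | Expr1 Expr2):
  T T |   T     F   ← differ
  T F |   F     T   ← differ
  F T |   T     F   ← differ
  F F |   T     F   ← differ
Counterexample: W=T, M=T gives Expr1 = T but Expr2 = F, so the expressions are NOT logically equivalent.

No


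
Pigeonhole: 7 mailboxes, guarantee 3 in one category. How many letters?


Pigeonhole: to guarantee k in one of n categories, need (k-1)×n + 1.
k = 3, n = 7
Minimum = (3-1) × 7 + 1 = 2 × 7 + 1

15


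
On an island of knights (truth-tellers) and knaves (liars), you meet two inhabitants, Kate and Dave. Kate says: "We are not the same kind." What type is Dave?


Kate says: "We are not the same kind."
Case 1: Kate is a Knight (truth-teller)
  Statement is true → they ARE different → Dave is a Knave
Case 2: Kate is a Knave (liar)
  Statement is false → they are NOT different → Dave is a Knave
In both cases, Dave is a Knave.

Knave


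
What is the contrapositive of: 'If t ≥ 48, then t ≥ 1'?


Original: If t ≥ 48, then t ≥ 1
Contrapositive: If ¬Q, then ¬P
Negate Q: not (t ≥ 1)
Negate P: not (t ≥ 48)

If not (t ≥ 1), then not (t ≥ 48).


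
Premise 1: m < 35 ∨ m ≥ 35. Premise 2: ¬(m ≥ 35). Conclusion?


Disjunctive syllogism: P ∨ Q, ¬P ⊢ Q
Disjunction: m < 35 ∨ m ≥ 35
We know it is not the case that m ≥ 35.
By disjunctive syllogism, the other disjunct must be true.

m < 35


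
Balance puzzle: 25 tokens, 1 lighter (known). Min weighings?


Each weighing has 3 outcomes (left heavy / balance / right heavy), so k weighings distinguish at most 3^k cases; splitting into three near-equal groups achieves this.
Need 3^k ≥ 25: 3^2 = 9 < 25 ≤ 3^3 = 27
k = ⌈log₃(25)⌉ = 3

3


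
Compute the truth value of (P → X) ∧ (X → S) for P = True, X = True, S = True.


P = True, X = True, S = True
Step 1: P → X is false only when P=True and X=False. Result: True
Step 2: X → S is false only when X=True and S=False. Result: True
Step 3: True ∧ True = True

True


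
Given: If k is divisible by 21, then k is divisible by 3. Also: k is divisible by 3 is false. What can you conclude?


Modus tollens: P → Q, ¬Q ⊢ ¬P
P: k is divisible by 21
Q: k is divisible by 3
We have P → Q and Q is false.
By modus tollens, P must be false.

It is not the case that k is divisible by 21


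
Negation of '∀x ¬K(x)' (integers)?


Original: ∀x ¬K(x)
Rule: ¬∀→∃, ¬∃→∀, negate predicate.
Negation: ∃x K(x)

∃x K(x)


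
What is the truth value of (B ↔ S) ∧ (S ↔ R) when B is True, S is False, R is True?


B = True, S = False, R = True
Step 1: B ↔ S is true when B and S have the same value. Result: False
Step 2: S ↔ R is true when S and R have the same value. Result: False
Step 3: False ∧ False = False

False


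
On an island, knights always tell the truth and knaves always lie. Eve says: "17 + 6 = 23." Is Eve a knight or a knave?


Statement: "17 + 6 = 23."
Actual: 17 + 6 = 23
Claimed: 23
Statement is TRUE → Eve tells the truth → Knight

Knight
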